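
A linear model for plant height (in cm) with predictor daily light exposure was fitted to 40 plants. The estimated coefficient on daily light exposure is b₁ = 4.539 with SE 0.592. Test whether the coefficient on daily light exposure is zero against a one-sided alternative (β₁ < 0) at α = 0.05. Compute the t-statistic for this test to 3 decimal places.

H₀: β₁ = 0 vs H₁: β₁ < 0.
t = (b₁ − β₁⁰)/SE = 4.539 / 0.592 = 7.667.
df = n − 2 = 40 − 2 = 38.
One-sided p ≈ 1.0000, which is ≥ 0.05, so fail to reject H₀.
The data do not give significant evidence that the true slope on daily light exposure is negative.

t = 7.667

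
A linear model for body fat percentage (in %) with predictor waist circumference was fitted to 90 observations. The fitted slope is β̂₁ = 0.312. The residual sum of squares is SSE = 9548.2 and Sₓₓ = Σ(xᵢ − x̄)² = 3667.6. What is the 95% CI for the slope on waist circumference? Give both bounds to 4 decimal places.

MSE = SSE/(n − 2) = 9548.2/88 = 108.502.
SE(β̂₁) = √(MSE/Sₓₓ) = √(108.502/3667.6) = 0.172.
df = n − 2 = 88.
t* = t_{0.025, 88} = 1.98729.
Margin = t* × SE = 1.98729 × 0.172 = 0.341814.
CI: 0.312 ± 0.341814 → (-0.0298, 0.6538).
With 95% confidence, each one-unit increase in waist circumference is associated with a change of between -0.0298 and 0.6538 % in body fat percentage.

(-0.0298, 0.6538)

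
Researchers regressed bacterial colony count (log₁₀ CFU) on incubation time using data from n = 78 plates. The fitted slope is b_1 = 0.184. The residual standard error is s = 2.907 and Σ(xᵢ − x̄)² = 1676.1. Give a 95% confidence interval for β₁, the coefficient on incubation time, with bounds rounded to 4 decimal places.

(0.0426, 0.3254)

SE(b_1) = s/√Sₓₓ = 2.907/√1676.1 = 0.071006.
df = n − 2 = 76.
t* = t_{0.025, 76} = 1.991673.
Margin = t* × SE = 1.991673 × 0.071006 = 0.141421.
CI: 0.184 ± 0.141421 → (0.0426, 0.3254).
With 95% confidence, each one-unit increase in incubation time is associated with a change of between 0.0426 and 0.3254 log₁₀ CFU in bacterial colony count.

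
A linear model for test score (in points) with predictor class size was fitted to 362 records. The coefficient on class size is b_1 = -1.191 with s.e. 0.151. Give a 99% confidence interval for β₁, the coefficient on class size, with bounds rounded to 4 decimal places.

(-1.5820, -0.8000)

df = n − 2 = 362 − 2 = 360.
t* = t_{0.005, 360} = 2.589555.
Margin = t* × SE = 2.589555 × 0.151 = 0.391023.
CI: -1.191 ± 0.391023 → (-1.5820, -0.8000).
With 99% confidence, each one-unit increase in class size is associated with a change of between -1.5820 and -0.8000 points in test score.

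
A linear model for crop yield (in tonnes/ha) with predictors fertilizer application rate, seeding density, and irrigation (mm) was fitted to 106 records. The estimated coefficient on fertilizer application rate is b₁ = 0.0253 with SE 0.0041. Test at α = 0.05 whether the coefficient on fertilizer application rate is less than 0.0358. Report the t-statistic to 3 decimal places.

H₀: β₁ = 0.0358 vs H₁: β₁ < 0.0358.
t = (b₁ − β₁⁰)/SE = (0.0253 − 0.0358) / 0.0041 = -2.561.
df = n − k − 1 = 106 − 3 − 1 = 102.
One-sided p ≈ 0.0060, which is < 0.05, so reject H₀.
There is evidence that the true slope on fertilizer application rate is below 0.0358 tonnes/ha per unit, holding the other predictors fixed.

t = -2.561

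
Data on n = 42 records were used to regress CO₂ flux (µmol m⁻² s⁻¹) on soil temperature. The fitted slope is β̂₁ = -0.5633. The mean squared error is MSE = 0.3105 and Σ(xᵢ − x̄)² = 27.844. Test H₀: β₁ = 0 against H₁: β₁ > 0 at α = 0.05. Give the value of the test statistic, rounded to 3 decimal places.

t = -5.334

SE(β̂₁) = √(MSE/Sₓₓ) = √(0.3105/27.844) = 0.1056.
t = -0.5633 / 0.1056 = -5.334.
df = n − 2 = 40.
One-sided p ≈ 1.0000, which is ≥ 0.05, so fail to reject H₀.
The data do not give significant evidence that the true slope on soil temperature is positive.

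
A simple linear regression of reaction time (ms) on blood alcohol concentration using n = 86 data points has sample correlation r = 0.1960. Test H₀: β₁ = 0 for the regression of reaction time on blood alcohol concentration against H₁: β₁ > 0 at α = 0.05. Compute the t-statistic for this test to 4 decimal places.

t = 1.8319

t = r·√(n − 2)/√(1 − r²) = 0.1960·√84/√0.961584 = 1.8319.
df = n − 2 = 84.
One-sided p ≈ 0.0353, which is < 0.05, so reject H₀.
There is evidence of a linear association between blood alcohol concentration and reaction time.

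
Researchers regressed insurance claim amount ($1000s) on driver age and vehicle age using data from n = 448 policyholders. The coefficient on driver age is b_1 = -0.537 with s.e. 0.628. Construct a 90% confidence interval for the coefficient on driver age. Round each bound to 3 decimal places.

df = n − k − 1 = 448 − 2 − 1 = 445.
t* = t_{0.05, 445} = 1.648285.
Margin = t* × SE = 1.648285 × 0.628 = 1.03512.
CI: -0.537 ± 1.03512 → (-1.572, 0.498).
With 90% confidence, each one-unit increase in driver age is associated with a change of between -1.572 and 0.498 $1000s in insurance claim amount, holding the other predictors fixed.

(-1.572, 0.498)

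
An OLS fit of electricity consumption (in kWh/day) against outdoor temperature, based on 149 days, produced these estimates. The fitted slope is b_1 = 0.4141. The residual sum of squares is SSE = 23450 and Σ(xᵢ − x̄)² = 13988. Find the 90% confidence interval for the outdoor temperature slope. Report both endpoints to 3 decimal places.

(0.237, 0.591)

MSE = SSE/(n − 2) = 23450/147 = 159.524.
SE(b_1) = √(MSE/Sₓₓ) = √(159.524/13988) = 0.106791.
df = n − 2 = 147.
t* = t_{0.05, 147} = 1.655285.
Margin = t* × SE = 1.655285 × 0.106791 = 0.17677.
CI: 0.4141 ± 0.17677 → (0.237, 0.591).
With 90% confidence, each one-unit increase in outdoor temperature is associated with a change of between 0.237 and 0.591 kWh/day in electricity consumption.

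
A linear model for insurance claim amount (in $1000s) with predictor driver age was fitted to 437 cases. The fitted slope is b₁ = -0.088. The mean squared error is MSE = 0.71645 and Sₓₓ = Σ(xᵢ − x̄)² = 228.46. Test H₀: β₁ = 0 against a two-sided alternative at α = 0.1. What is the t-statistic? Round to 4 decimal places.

SE(b₁) = √(MSE/Sₓₓ) = √(0.71645/228.46) = 0.056.
t = -0.088 / 0.056 = -1.5714.
df = n − 2 = 435.
Two-sided p ≈ 0.1168, which is ≥ 0.1, so fail to reject H₀.
The data do not give significant evidence of an association between driver age and insurance claim amount.

t = -1.5714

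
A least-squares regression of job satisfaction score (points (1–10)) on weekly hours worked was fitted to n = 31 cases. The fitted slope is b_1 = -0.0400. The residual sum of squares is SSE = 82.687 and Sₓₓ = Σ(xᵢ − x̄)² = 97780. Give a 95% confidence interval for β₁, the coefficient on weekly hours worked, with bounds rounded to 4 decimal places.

(-0.0510, -0.0290)

MSE = SSE/(n − 2) = 82.687/29 = 2.85128.
SE(b_1) = √(MSE/Sₓₓ) = √(2.85128/97780) = 0.00540001.
df = n − 2 = 29.
t* = t_{0.025, 29} = 2.04523.
Margin = t* × SE = 2.04523 × 0.00540001 = 0.011044.
CI: -0.0400 ± 0.011044 → (-0.0510, -0.0290).
With 95% confidence, each one-unit increase in weekly hours worked is associated with a change of between -0.0510 and -0.0290 points (1–10) in job satisfaction score.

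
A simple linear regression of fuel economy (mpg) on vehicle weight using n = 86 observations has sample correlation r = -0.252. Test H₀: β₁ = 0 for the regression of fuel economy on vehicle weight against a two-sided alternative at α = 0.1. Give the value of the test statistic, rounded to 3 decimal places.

t = -2.387

t = r·√(n − 2)/√(1 − r²) = -0.252·√84/√0.936496 = -2.387.
df = n − 2 = 84.
Two-sided p ≈ 0.0192, which is < 0.1, so reject H₀.
There is evidence of a linear association between vehicle weight and fuel economy.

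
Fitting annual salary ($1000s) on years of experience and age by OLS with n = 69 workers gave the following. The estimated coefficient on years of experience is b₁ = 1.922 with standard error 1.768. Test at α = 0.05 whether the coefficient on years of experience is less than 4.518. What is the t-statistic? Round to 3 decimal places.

t = -1.468

H₀: β₁ = 4.518 vs H₁: β₁ < 4.518.
t = (b₁ − β₁⁰)/SE = (1.922 − 4.518) / 1.768 = -1.468.
df = n − k − 1 = 69 − 2 − 1 = 66.
One-sided p ≈ 0.0734, which is ≥ 0.05, so fail to reject H₀.
The data do not give significant evidence that the true slope on years of experience is below 4.518 $1000s per unit, holding the other predictors fixed.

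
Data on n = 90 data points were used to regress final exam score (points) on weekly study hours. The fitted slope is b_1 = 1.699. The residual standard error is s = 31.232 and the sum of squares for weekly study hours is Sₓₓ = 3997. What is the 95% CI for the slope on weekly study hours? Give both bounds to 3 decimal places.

(0.717, 2.681)

SE(b_1) = s/√Sₓₓ = 31.232/√3997 = 0.494007.
df = n − 2 = 88.
t* = t_{0.025, 88} = 1.98729.
Margin = t* × SE = 1.98729 × 0.494007 = 0.98173.
CI: 1.699 ± 0.98173 → (0.717, 2.681).
With 95% confidence, each one-unit increase in weekly study hours is associated with a change of between 0.717 and 2.681 points in final exam score.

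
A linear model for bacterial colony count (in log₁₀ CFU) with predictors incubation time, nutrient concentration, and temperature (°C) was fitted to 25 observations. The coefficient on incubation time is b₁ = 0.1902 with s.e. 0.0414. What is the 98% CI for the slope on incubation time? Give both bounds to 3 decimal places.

df = n − k − 1 = 25 − 3 − 1 = 21.
t* = t_{0.01, 21} = 2.517648.
Margin = t* × SE = 2.517648 × 0.0414 = 0.10423.
CI: 0.1902 ± 0.10423 → (0.086, 0.294).
With 98% confidence, each one-unit increase in incubation time is associated with a change of between 0.086 and 0.294 log₁₀ CFU in bacterial colony count, holding the other predictors fixed.

(0.086, 0.294)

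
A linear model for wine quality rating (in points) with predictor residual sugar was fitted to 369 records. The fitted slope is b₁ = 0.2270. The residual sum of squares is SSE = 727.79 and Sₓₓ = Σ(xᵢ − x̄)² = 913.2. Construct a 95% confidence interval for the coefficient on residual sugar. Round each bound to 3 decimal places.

(0.135, 0.319)

MSE = SSE/(n − 2) = 727.79/367 = 1.98308.
SE(b₁) = √(MSE/Sₓₓ) = √(1.98308/913.2) = 0.0466001.
df = n − 2 = 367.
t* = t_{0.025, 367} = 1.966449.
Margin = t* × SE = 1.966449 × 0.0466001 = 0.09164.
CI: 0.2270 ± 0.09164 → (0.135, 0.319).
With 95% confidence, each one-unit increase in residual sugar is associated with a change of between 0.135 and 0.319 points in wine quality rating.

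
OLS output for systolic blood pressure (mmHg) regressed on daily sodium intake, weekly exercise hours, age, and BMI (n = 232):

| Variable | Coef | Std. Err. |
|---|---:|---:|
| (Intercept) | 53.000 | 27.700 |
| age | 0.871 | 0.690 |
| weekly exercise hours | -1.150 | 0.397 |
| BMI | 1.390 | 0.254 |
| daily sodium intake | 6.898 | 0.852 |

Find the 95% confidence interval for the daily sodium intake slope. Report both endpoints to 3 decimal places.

Read off: b = 6.898, SE = 0.852 for daily sodium intake.
df = n − k − 1 = 232 − 4 − 1 = 227.
t* = t_{0.025, 227} = 1.97047.
Margin = t* × SE = 1.97047 × 0.852 = 1.67884.
CI: 6.898 ± 1.67884 → (5.219, 8.577).

(5.219, 8.577)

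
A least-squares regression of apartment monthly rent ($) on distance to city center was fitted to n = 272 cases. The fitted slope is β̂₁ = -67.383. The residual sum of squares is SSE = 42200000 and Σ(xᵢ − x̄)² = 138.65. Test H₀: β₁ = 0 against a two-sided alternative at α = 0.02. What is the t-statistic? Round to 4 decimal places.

t = -2.0069

MSE = SSE/(n − 2) = 42200000/270 = 156296.
SE(β̂₁) = √(MSE/Sₓₓ) = √(156296/138.65) = 33.5749.
t = -67.383 / 33.5749 = -2.0069.
df = n − 2 = 270.
Two-sided p ≈ 0.0458, which is ≥ 0.02, so fail to reject H₀.
The data do not give significant evidence of an association between distance to city center and apartment monthly rent.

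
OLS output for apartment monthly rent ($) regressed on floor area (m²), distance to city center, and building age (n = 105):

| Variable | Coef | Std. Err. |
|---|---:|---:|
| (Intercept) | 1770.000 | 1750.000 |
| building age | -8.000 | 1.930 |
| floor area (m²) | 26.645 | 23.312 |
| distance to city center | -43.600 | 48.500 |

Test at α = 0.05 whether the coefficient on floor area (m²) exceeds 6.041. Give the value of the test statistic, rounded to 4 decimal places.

Read off: b = 26.645, SE = 23.312 for floor area (m²).
H₀: β₁ = 6.041 vs H₁: β₁ > 6.041.
t = (26.645 − 6.041) / 23.312 = 0.8838.
df = n − k − 1 = 105 − 3 − 1 = 101.
One-sided p ≈ 0.1894, which is ≥ 0.05, so fail to reject H₀.
The data do not give significant evidence that the true slope on floor area (m²) exceeds 6.041 $ per unit, holding the other predictors fixed.

t = 0.8838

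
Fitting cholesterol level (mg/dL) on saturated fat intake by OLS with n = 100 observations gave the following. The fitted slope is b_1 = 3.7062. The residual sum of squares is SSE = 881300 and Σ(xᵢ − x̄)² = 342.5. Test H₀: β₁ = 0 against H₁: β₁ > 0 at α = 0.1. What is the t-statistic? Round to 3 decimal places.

t = 0.723

MSE = SSE/(n − 2) = 881300/98 = 8992.86.
SE(b_1) = √(MSE/Sₓₓ) = √(8992.86/342.5) = 5.12411.
t = 3.7062 / 5.12411 = 0.723.
df = n − 2 = 98.
One-sided p ≈ 0.2356, which is ≥ 0.1, so fail to reject H₀.
The data do not give significant evidence that the true slope on saturated fat intake is positive.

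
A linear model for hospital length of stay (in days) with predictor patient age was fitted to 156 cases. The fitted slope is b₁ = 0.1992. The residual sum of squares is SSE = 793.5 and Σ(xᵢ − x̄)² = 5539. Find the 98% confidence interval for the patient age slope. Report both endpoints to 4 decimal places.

MSE = SSE/(n − 2) = 793.5/154 = 5.1526.
SE(b₁) = √(MSE/Sₓₓ) = √(5.1526/5539) = 0.0304998.
df = n − 2 = 154.
t* = t_{0.01, 154} = 2.350806.
Margin = t* × SE = 2.350806 × 0.0304998 = 0.071699.
CI: 0.1992 ± 0.071699 → (0.1275, 0.2709).
With 98% confidence, each one-unit increase in patient age is associated with a change of between 0.1275 and 0.2709 days in hospital length of stay.

(0.1275, 0.2709)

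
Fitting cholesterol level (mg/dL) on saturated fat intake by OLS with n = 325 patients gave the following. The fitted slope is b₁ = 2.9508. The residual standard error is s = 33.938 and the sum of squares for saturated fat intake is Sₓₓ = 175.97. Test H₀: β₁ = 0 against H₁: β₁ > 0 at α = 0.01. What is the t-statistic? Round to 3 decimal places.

SE(b₁) = s/√Sₓₓ = 33.938/√175.97 = 2.55839.
t = 2.9508 / 2.55839 = 1.153.
df = n − 2 = 323.
One-sided p ≈ 0.1248, which is ≥ 0.01, so fail to reject H₀.
The data do not give significant evidence that the true slope on saturated fat intake is positive.

t = 1.153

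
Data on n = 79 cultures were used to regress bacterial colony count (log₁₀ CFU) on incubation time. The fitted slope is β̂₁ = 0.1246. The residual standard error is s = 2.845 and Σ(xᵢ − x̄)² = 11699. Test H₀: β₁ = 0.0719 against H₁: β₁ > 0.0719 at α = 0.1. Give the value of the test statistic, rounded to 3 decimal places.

t = 2.004

SE(β̂₁) = s/√Sₓₓ = 2.845/√11699 = 0.0263032.
t = (0.1246 − 0.0719) / 0.0263032 = 2.004.
df = n − 2 = 77.
One-sided p ≈ 0.0243, which is < 0.1, so reject H₀.
There is evidence that the true slope on incubation time exceeds 0.0719 log₁₀ CFU per unit.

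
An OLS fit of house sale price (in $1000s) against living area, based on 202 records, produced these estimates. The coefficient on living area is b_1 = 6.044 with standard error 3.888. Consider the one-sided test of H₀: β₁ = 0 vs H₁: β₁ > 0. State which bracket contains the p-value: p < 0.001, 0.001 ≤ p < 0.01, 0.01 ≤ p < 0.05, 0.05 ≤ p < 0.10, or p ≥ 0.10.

t = 6.044 / 3.888 = 1.555.
df = n − 2 = 202 − 2 = 200.
One-sided p = P(T_{200} > t) ≈ 0.0608.
So 0.05 ≤ p < 0.10.

0.05 ≤ p < 0.10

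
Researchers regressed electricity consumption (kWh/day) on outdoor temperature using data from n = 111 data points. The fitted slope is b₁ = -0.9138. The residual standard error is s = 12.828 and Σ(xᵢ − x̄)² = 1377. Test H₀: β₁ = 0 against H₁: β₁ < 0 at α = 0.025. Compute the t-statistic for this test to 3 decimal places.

SE(b₁) = s/√Sₓₓ = 12.828/√1377 = 0.345694.
t = -0.9138 / 0.345694 = -2.643.
df = n − 2 = 109.
One-sided p ≈ 0.0047, which is < 0.025, so reject H₀.
There is evidence that the true slope on outdoor temperature is negative.

t = -2.643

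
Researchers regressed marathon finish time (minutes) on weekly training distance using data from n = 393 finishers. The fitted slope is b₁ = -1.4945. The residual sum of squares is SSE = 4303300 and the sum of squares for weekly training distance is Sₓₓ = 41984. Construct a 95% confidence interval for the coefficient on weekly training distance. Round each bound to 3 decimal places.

(-2.501, -0.488)

MSE = SSE/(n − 2) = 4303300/391 = 11005.9.
SE(b₁) = √(MSE/Sₓₓ) = √(11005.9/41984) = 0.512001.
df = n − 2 = 391.
t* = t_{0.025, 391} = 1.96605.
Margin = t* × SE = 1.96605 × 0.512001 = 1.00662.
CI: -1.4945 ± 1.00662 → (-2.501, -0.488).
With 95% confidence, each one-unit increase in weekly training distance is associated with a change of between -2.501 and -0.488 minutes in marathon finish time.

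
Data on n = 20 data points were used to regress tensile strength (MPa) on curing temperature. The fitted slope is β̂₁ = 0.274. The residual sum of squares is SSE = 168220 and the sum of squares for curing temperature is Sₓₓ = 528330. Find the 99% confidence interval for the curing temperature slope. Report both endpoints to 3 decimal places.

MSE = SSE/(n − 2) = 168220/18 = 9345.56.
SE(β̂₁) = √(MSE/Sₓₓ) = √(9345.56/528330) = 0.132999.
df = n − 2 = 18.
t* = t_{0.005, 18} = 2.87844.
Margin = t* × SE = 2.87844 × 0.132999 = 0.38283.
CI: 0.274 ± 0.38283 → (-0.109, 0.657).
With 99% confidence, each one-unit increase in curing temperature is associated with a change of between -0.109 and 0.657 MPa in tensile strength.

(-0.109, 0.657)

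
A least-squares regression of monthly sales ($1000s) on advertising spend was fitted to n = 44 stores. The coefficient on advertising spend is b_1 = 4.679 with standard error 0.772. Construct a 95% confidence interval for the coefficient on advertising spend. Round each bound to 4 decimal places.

(3.1210, 6.2370)

df = n − 2 = 44 − 2 = 42.
t* = t_{0.025, 42} = 2.018082.
Margin = t* × SE = 2.018082 × 0.772 = 1.557959.
CI: 4.679 ± 1.557959 → (3.1210, 6.2370).
With 95% confidence, each one-unit increase in advertising spend is associated with a change of between 3.1210 and 6.2370 $1000s in monthly sales.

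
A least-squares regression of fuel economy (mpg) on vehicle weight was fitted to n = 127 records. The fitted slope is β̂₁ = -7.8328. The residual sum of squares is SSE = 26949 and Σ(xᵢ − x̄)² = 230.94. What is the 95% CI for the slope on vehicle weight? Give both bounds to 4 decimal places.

(-9.7450, -5.9206)

MSE = SSE/(n − 2) = 26949/125 = 215.592.
SE(β̂₁) = √(MSE/Sₓₓ) = √(215.592/230.94) = 0.966199.
df = n − 2 = 125.
t* = t_{0.025, 125} = 1.979124.
Margin = t* × SE = 1.979124 × 0.966199 = 1.912228.
CI: -7.8328 ± 1.912228 → (-9.7450, -5.9206).
With 95% confidence, each one-unit increase in vehicle weight is associated with a change of between -9.7450 and -5.9206 mpg in fuel economy.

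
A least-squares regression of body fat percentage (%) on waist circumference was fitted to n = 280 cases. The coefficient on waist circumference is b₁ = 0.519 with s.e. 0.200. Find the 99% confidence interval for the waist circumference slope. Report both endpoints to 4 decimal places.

df = n − 2 = 280 − 2 = 278.
t* = t_{0.005, 278} = 2.59363.
Margin = t* × SE = 2.59363 × 0.200 = 0.518726.
CI: 0.519 ± 0.518726 → (0.0003, 1.0377).
With 99% confidence, each one-unit increase in waist circumference is associated with a change of between 0.0003 and 1.0377 % in body fat percentage.

(0.0003, 1.0377)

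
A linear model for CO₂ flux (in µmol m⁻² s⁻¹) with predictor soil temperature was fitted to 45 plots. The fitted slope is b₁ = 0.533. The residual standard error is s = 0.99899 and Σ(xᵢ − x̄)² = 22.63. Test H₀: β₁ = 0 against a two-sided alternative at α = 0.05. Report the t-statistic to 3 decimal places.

t = 2.538

SE(b₁) = s/√Sₓₓ = 0.99899/√22.63 = 0.21.
t = 0.533 / 0.21 = 2.538.
df = n − 2 = 43.
Two-sided p ≈ 0.0149, which is < 0.05, so reject H₀.
There is evidence that soil temperature is associated with CO₂ flux.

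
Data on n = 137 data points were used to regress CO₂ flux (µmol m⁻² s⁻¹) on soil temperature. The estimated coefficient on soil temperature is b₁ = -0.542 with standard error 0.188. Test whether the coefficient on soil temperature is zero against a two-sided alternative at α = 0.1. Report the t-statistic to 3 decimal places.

t = -2.883

H₀: β₁ = 0 vs H₁: β₁ ≠ 0.
t = (b₁ − β₁⁰)/SE = -0.542 / 0.188 = -2.883.
df = n − 2 = 137 − 2 = 135.
Two-sided p ≈ 0.0046, which is < 0.1, so reject H₀.
There is evidence that soil temperature is associated with CO₂ flux.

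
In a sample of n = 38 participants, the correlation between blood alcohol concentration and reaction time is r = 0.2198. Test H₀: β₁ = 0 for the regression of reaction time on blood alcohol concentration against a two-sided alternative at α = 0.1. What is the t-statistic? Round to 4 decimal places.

t = r·√(n − 2)/√(1 − r²) = 0.2198·√36/√0.951688 = 1.3519.
df = n − 2 = 36.
Two-sided p ≈ 0.1849, which is ≥ 0.1, so fail to reject H₀.
The data do not give significant evidence of a linear association between blood alcohol concentration and reaction time.

t = 1.3519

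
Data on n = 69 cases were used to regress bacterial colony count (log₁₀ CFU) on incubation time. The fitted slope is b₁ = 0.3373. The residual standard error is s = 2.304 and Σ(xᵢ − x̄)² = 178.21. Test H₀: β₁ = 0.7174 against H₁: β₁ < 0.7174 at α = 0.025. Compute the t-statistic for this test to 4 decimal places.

SE(b₁) = s/√Sₓₓ = 2.304/√178.21 = 0.17259.
t = (0.3373 − 0.7174) / 0.17259 = -2.2023.
df = n − 2 = 67.
One-sided p ≈ 0.0155, which is < 0.025, so reject H₀.
There is evidence that the true slope on incubation time is below 0.7174 log₁₀ CFU per unit.

t = -2.2023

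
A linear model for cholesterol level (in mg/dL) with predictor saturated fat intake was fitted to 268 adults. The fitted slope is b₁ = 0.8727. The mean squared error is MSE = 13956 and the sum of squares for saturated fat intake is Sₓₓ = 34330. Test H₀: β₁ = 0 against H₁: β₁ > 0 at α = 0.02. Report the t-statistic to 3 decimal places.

SE(b₁) = √(MSE/Sₓₓ) = √(13956/34330) = 0.637593.
t = 0.8727 / 0.637593 = 1.369.
df = n − 2 = 266.
One-sided p ≈ 0.0861, which is ≥ 0.02, so fail to reject H₀.
The data do not give significant evidence that the true slope on saturated fat intake is positive.

t = 1.369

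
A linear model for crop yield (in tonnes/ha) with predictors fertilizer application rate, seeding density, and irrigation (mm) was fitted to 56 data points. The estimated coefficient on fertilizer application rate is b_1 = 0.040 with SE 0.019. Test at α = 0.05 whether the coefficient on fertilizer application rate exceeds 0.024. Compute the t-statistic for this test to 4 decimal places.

t = 0.8421

H₀: β₁ = 0.024 vs H₁: β₁ > 0.024.
t = (b_1 − β₁⁰)/SE = (0.040 − 0.024) / 0.019 = 0.8421.
df = n − k − 1 = 56 − 3 − 1 = 52.
One-sided p ≈ 0.2018, which is ≥ 0.05, so fail to reject H₀.
The data do not give significant evidence that the true slope on fertilizer application rate exceeds 0.024 tonnes/ha per unit, holding the other predictors fixed.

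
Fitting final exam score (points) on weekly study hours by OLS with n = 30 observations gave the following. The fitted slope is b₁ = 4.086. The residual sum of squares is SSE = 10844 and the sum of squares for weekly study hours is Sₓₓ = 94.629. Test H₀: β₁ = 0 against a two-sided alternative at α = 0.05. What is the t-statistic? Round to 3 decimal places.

t = 2.020

MSE = SSE/(n − 2) = 10844/28 = 387.286.
SE(b₁) = √(MSE/Sₓₓ) = √(387.286/94.629) = 2.02304.
t = 4.086 / 2.02304 = 2.020.
df = n − 2 = 28.
Two-sided p ≈ 0.0531, which is ≥ 0.05, so fail to reject H₀.
The data do not give significant evidence of an association between weekly study hours and final exam score.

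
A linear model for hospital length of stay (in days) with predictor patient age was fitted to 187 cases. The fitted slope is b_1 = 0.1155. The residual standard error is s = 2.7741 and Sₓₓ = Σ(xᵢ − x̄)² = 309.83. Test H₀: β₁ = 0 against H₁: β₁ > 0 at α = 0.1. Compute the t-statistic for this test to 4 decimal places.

SE(b_1) = s/√Sₓₓ = 2.7741/√309.83 = 0.157602.
t = 0.1155 / 0.157602 = 0.7329.
df = n − 2 = 185.
One-sided p ≈ 0.2323, which is ≥ 0.1, so fail to reject H₀.
The data do not give significant evidence that the true slope on patient age is positive.

t = 0.7329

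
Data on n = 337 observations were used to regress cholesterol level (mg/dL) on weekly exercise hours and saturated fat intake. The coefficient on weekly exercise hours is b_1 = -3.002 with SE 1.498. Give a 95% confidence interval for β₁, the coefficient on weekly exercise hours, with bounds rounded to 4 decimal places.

df = n − k − 1 = 337 − 2 − 1 = 334.
t* = t_{0.025, 334} = 1.967092.
Margin = t* × SE = 1.967092 × 1.498 = 2.946704.
CI: -3.002 ± 2.946704 → (-5.9487, -0.0553).
With 95% confidence, each one-unit increase in weekly exercise hours is associated with a change of between -5.9487 and -0.0553 mg/dL in cholesterol level, holding the other predictors fixed.

(-5.9487, -0.0553)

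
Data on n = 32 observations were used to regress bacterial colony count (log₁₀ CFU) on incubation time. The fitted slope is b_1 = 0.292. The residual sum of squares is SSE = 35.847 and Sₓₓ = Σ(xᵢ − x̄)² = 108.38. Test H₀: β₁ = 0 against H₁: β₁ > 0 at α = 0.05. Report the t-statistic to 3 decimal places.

MSE = SSE/(n − 2) = 35.847/30 = 1.1949.
SE(b_1) = √(MSE/Sₓₓ) = √(1.1949/108.38) = 0.105.
t = 0.292 / 0.105 = 2.781.
df = n − 2 = 30.
One-sided p ≈ 0.0046, which is < 0.05, so reject H₀.
There is evidence that the true slope on incubation time is positive.

t = 2.781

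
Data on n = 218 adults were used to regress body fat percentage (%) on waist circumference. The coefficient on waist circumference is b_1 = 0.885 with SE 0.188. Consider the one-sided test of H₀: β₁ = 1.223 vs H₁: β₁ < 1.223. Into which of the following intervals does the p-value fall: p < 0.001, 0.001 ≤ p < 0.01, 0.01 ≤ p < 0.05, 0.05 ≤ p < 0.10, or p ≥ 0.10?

t = (0.885 − 1.223) / 0.188 = -1.798.
df = n − 2 = 218 − 2 = 216.
One-sided p = P(T_{216} < t) ≈ 0.0368.
So 0.01 ≤ p < 0.05.

0.01 ≤ p < 0.05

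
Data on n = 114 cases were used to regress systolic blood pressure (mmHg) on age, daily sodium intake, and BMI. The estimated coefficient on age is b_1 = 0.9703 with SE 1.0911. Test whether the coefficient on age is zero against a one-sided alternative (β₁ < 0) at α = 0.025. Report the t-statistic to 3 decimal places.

H₀: β₁ = 0 vs H₁: β₁ < 0.
t = (b_1 − β₁⁰)/SE = 0.9703 / 1.0911 = 0.889.
df = n − k − 1 = 114 − 3 − 1 = 110.
One-sided p ≈ 0.8121, which is ≥ 0.025, so fail to reject H₀.
The data do not give significant evidence that the true slope on age is negative, holding the other predictors fixed.

t = 0.889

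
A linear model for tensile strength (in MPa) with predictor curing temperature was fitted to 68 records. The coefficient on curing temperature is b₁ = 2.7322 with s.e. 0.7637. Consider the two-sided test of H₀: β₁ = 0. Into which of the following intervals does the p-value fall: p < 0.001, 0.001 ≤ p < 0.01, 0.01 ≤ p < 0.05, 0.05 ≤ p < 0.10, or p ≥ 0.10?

p < 0.001

t = 2.7322 / 0.7637 = 3.578.
df = n − 2 = 68 − 2 = 66.
Two-sided p = 2·P(T_{66} > |t|) ≈ 0.0007.
So p < 0.001.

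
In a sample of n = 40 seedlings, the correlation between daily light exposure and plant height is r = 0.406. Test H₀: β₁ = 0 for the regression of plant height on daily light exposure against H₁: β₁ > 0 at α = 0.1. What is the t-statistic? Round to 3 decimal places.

t = r·√(n − 2)/√(1 − r²) = 0.406·√38/√0.835164 = 2.739.
df = n − 2 = 38.
One-sided p ≈ 0.0047, which is < 0.1, so reject H₀.
There is evidence of a linear association between daily light exposure and plant height.

t = 2.739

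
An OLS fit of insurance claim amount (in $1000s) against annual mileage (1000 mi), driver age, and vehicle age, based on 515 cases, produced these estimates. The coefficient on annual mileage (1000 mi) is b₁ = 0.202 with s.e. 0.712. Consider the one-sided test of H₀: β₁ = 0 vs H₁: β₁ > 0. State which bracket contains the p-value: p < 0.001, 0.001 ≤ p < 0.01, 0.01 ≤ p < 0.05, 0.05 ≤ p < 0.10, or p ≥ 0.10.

t = 0.202 / 0.712 = 0.284.
df = n − k − 1 = 515 − 3 − 1 = 511.
One-sided p = P(T_{511} > t) ≈ 0.3884.
So p ≥ 0.10.

p ≥ 0.10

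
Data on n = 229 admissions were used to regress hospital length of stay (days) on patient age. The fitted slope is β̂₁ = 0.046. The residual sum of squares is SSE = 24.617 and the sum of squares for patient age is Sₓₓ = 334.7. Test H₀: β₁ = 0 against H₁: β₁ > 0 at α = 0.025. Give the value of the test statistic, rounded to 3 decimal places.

MSE = SSE/(n − 2) = 24.617/227 = 0.108445.
SE(β̂₁) = √(MSE/Sₓₓ) = √(0.108445/334.7) = 0.0180002.
t = 0.046 / 0.0180002 = 2.556.
df = n − 2 = 227.
One-sided p ≈ 0.0056, which is < 0.025, so reject H₀.
There is evidence that the true slope on patient age is positive.

t = 2.556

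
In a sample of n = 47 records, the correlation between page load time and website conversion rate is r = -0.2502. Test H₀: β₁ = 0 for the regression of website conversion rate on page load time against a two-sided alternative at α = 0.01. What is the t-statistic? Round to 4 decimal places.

t = r·√(n − 2)/√(1 − r²) = -0.2502·√45/√0.9374 = -1.7335.
df = n − 2 = 45.
Two-sided p ≈ 0.0898, which is ≥ 0.01, so fail to reject H₀.
The data do not give significant evidence of a linear association between page load time and website conversion rate.

t = -1.7335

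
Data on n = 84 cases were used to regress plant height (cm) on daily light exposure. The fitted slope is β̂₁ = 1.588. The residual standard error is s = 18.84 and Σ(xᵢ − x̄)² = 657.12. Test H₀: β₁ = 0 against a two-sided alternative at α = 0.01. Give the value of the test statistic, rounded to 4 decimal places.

t = 2.1607

SE(β̂₁) = s/√Sₓₓ = 18.84/√657.12 = 0.734951.
t = 1.588 / 0.734951 = 2.1607.
df = n − 2 = 82.
Two-sided p ≈ 0.0336, which is ≥ 0.01, so fail to reject H₀.
The data do not give significant evidence of an association between daily light exposure and plant height.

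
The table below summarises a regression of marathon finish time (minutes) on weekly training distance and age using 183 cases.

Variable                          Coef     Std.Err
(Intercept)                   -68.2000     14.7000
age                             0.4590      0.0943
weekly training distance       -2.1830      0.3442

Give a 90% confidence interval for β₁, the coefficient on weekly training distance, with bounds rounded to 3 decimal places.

Read off: b = -2.1830, SE = 0.3442 for weekly training distance.
df = n − k − 1 = 183 − 2 − 1 = 180.
t* = t_{0.05, 180} = 1.653363.
Margin = t* × SE = 1.653363 × 0.3442 = 0.56909.
CI: -2.1830 ± 0.56909 → (-2.752, -1.614).

(-2.752, -1.614)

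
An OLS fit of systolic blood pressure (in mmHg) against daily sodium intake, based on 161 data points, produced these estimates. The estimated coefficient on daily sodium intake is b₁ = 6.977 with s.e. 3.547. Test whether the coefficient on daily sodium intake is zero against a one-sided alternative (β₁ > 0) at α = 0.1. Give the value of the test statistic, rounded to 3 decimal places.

H₀: β₁ = 0 vs H₁: β₁ > 0.
t = (b₁ − β₁⁰)/SE = 6.977 / 3.547 = 1.967.
df = n − 2 = 161 − 2 = 159.
One-sided p ≈ 0.0255, which is < 0.1, so reject H₀.
There is evidence that the true slope on daily sodium intake is positive.

t = 1.967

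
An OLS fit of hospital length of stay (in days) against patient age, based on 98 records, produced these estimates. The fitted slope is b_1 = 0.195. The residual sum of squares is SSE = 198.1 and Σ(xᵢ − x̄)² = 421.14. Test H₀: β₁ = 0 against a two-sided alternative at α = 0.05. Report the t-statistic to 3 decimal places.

t = 2.786

MSE = SSE/(n − 2) = 198.1/96 = 2.06354.
SE(b_1) = √(MSE/Sₓₓ) = √(2.06354/421.14) = 0.0699992.
t = 0.195 / 0.0699992 = 2.786.
df = n − 2 = 96.
Two-sided p ≈ 0.0064, which is < 0.05, so reject H₀.
There is evidence that patient age is associated with hospital length of stay.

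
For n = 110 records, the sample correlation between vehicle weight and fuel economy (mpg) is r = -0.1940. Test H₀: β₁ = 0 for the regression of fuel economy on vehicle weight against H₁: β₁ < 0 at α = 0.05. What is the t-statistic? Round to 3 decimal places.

t = r·√(n − 2)/√(1 − r²) = -0.1940·√108/√0.962364 = -2.055.
df = n − 2 = 108.
One-sided p ≈ 0.0211, which is < 0.05, so reject H₀.
There is evidence of a linear association between vehicle weight and fuel economy.

t = -2.055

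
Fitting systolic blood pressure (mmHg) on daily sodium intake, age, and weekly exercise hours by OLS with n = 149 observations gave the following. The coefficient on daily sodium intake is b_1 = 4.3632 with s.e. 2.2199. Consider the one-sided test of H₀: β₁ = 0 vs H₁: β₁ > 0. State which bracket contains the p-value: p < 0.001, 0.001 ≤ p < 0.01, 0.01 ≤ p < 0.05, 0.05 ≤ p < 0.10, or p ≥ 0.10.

t = 4.3632 / 2.2199 = 1.965.
df = n − k − 1 = 149 − 3 − 1 = 145.
One-sided p = P(T_{145} > t) ≈ 0.0256.
So 0.01 ≤ p < 0.05.

0.01 ≤ p < 0.05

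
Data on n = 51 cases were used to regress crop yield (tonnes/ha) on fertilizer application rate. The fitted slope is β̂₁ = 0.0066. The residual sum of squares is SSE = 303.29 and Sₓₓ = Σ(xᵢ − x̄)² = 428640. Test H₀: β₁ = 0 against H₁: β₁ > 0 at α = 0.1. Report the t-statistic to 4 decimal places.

MSE = SSE/(n − 2) = 303.29/49 = 6.18959.
SE(β̂₁) = √(MSE/Sₓₓ) = √(6.18959/428640) = 0.00380001.
t = 0.0066 / 0.00380001 = 1.7368.
df = n − 2 = 49.
One-sided p ≈ 0.0443, which is < 0.1, so reject H₀.
There is evidence that the true slope on fertilizer application rate is positive.

t = 1.7368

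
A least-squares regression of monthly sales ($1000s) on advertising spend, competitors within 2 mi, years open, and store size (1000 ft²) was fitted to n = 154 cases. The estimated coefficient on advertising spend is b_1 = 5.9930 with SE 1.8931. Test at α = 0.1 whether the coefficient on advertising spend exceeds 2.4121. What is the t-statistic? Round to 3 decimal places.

t = 1.892

H₀: β₁ = 2.4121 vs H₁: β₁ > 2.4121.
t = (b_1 − β₁⁰)/SE = (5.9930 − 2.4121) / 1.8931 = 1.892.
df = n − k − 1 = 154 − 4 − 1 = 149.
One-sided p ≈ 0.0302, which is < 0.1, so reject H₀.
There is evidence that the true slope on advertising spend exceeds 2.4121 $1000s per unit, holding the other predictors fixed.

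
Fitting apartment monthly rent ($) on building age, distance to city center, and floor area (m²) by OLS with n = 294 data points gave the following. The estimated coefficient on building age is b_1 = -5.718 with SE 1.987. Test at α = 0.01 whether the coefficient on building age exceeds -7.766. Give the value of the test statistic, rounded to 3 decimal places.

t = 1.031

H₀: β₁ = -7.766 vs H₁: β₁ > -7.766.
t = (b_1 − β₁⁰)/SE = (-5.718 − (-7.766)) / 1.987 = 1.031.
df = n − k − 1 = 294 − 3 − 1 = 290.
One-sided p ≈ 0.1518, which is ≥ 0.01, so fail to reject H₀.
The data do not give significant evidence that the true slope on building age exceeds -7.766 $ per unit, holding the other predictors fixed.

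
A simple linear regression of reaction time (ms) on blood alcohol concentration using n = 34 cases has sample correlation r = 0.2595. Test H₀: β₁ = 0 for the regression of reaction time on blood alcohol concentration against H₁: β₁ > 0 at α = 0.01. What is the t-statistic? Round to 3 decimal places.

t = 1.520

t = r·√(n − 2)/√(1 − r²) = 0.2595·√32/√0.93266 = 1.520.
df = n − 2 = 32.
One-sided p ≈ 0.0692, which is ≥ 0.01, so fail to reject H₀.
The data do not give significant evidence of a linear association between blood alcohol concentration and reaction time.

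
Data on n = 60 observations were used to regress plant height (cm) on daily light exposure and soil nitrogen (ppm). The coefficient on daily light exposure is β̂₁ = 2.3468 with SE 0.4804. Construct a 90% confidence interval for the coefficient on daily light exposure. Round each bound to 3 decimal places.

(1.544, 3.150)

df = n − k − 1 = 60 − 2 − 1 = 57.
t* = t_{0.05, 57} = 1.672029.
Margin = t* × SE = 1.672029 × 0.4804 = 0.80324.
CI: 2.3468 ± 0.80324 → (1.544, 3.150).
With 90% confidence, each one-unit increase in daily light exposure is associated with a change of between 1.544 and 3.150 cm in plant height, holding the other predictors fixed.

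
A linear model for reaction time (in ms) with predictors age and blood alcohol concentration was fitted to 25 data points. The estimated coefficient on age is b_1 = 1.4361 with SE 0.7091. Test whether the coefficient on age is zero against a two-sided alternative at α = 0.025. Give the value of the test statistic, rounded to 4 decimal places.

H₀: β₁ = 0 vs H₁: β₁ ≠ 0.
t = (b_1 − β₁⁰)/SE = 1.4361 / 0.7091 = 2.0252.
df = n − k − 1 = 25 − 2 − 1 = 22.
Two-sided p ≈ 0.0551, which is ≥ 0.025, so fail to reject H₀.
The data do not give significant evidence of an association between age and reaction time, after adjusting for the other predictors.

t = 2.0252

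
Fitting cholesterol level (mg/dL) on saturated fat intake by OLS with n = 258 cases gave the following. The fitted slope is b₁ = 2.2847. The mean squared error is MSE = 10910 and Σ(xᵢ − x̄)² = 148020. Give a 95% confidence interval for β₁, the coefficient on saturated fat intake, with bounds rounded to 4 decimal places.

SE(b₁) = √(MSE/Sₓₓ) = √(10910/148020) = 0.271489.
df = n − 2 = 256.
t* = t_{0.025, 256} = 1.969274.
Margin = t* × SE = 1.969274 × 0.271489 = 0.534636.
CI: 2.2847 ± 0.534636 → (1.7501, 2.8193).
With 95% confidence, each one-unit increase in saturated fat intake is associated with a change of between 1.7501 and 2.8193 mg/dL in cholesterol level.

(1.7501, 2.8193)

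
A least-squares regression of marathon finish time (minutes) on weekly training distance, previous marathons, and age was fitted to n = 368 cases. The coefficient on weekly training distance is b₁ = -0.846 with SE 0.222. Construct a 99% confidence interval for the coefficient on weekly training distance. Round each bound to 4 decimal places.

df = n − k − 1 = 368 − 3 − 1 = 364.
t* = t_{0.005, 364} = 2.589403.
Margin = t* × SE = 2.589403 × 0.222 = 0.574848.
CI: -0.846 ± 0.574848 → (-1.4208, -0.2712).
With 99% confidence, each one-unit increase in weekly training distance is associated with a change of between -1.4208 and -0.2712 minutes in marathon finish time, holding the other predictors fixed.

(-1.4208, -0.2712)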